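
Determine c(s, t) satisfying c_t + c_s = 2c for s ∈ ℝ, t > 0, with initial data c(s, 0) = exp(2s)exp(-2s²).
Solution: Substitute c = exp(2s)u, i.e. u = exp(-2s)c.
By the product rule, c_s = exp(2s)(u_s + 2u), c_t = exp(2s)u_t.
Substituting into the PDE and dividing by exp(2s): u_t + (u_s + 2u) = 2u.
The lower-order terms cancel, leaving the standard advection equation u_t + u_s = 0.
Initial data for u: u(s,0) = exp(-2s)c(s,0) = exp(-2s²).
Solve for u:
  By method of characteristics (waves move right with speed 1):
  Along characteristics s - t = const, u is constant, so u(s,t) = f(s - t) with f = u(·, 0).
Hence u(s,t) = exp(-2(s - t)²).
Transform back: c(s,t) = exp(2s)u(s,t).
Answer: c(s, t) = exp(2s)exp(-2(s - t)²)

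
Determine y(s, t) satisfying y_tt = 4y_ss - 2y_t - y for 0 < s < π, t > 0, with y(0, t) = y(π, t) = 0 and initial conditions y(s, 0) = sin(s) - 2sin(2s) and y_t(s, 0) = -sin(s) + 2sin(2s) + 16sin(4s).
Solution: Substitute y = exp(-t)u, i.e. u = exp(t)y.
By the product rule, y_t = exp(-t)(u_t - u), y_tt = exp(-t)(u_tt - 2u_t + u), y_ss = exp(-t)u_ss.
Substituting into the PDE and dividing by exp(-t): u_tt - 2u_t + u = 4u_ss - 2(u_t - u) - u.
The lower-order terms cancel, leaving the standard wave equation u_tt = 4u_ss.
Initial data for u: u(s,0) = y(s,0) = sin(s) - 2sin(2s); u_t(s,0) = y_t(s,0) + y(s,0) = 16sin(4s). The boundary conditions carry over: u(0,t) = u(π,t) = 0.
Solve for u:
  Using separation of variables u = X(s)T(t):
  Eigenfunctions: sin(ns), n = 1, 2, 3, ...
  General solution: u(s, t) = Σ [A_n cos(2n t) + B_n sin(2n t)] sin(ns)
  From u(s,0) = sin(s) - 2sin(2s): A_1=1, A_2=-2. From u_t(s,0) = 16sin(4s), using u_t(s,0) = Σ ω_n B_n sin(ns) with ω_n = 2n: B_4 = 16/8 = 2.
Hence u(s,t) = sin(s)cos(2t) - 2sin(2s)cos(4t) + 2sin(4s)sin(8t).
Transform back: y(s,t) = exp(-t)u(s,t).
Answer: y(s, t) = exp(-t)sin(s)cos(2t) - 2exp(-t)sin(2s)cos(4t) + 2exp(-t)sin(4s)sin(8t)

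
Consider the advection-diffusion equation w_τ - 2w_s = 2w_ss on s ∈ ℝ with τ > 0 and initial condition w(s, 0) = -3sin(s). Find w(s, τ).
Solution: Change to a moving frame: let η = s + 2τ, σ = τ and write w(s,τ) = u(η,σ).
By the chain rule w_τ = u_σ + 2u_η, w_s = u_η, w_ss = u_ηη.
Then w_τ - 2w_s = u_σ: the advection term cancels and the PDE becomes the heat equation u_σ = 2u_ηη on η ∈ ℝ.
Initial data: u(η,0) = w(η,0) = -3sin(η).
On η ∈ ℝ each mode satisfies (sin(nη))″ = -n² sin(nη), so exp(-2n²σ) sin(nη) solves the heat equation; by superposition u(η,σ) = Σ c_n exp(-2n²σ) sin(nη).
Reading off the coefficients: c_1=-3, so u(η,σ) = -3exp(-2σ)sin(η).
Substituting back η = s + 2τ, σ = τ: w(s,τ) = u(s + 2τ, τ).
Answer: w(s, τ) = -3exp(-2τ)sin(s + 2τ)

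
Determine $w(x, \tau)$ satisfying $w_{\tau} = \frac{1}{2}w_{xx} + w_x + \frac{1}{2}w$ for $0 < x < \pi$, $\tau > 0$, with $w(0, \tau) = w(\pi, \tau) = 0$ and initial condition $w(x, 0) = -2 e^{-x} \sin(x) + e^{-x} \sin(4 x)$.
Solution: Substitute $w = e^{-x}u$.
Then $w_x = e^{-x}(u_x - u)$, $w_{xx} = e^{-x}(u_{xx} - 2u_x + u)$, $w_{\tau} = e^{-x}u_{\tau}$; substituting and dividing by $e^{-x}$, the lower-order terms cancel: $u_{\tau} = \frac{1}{2}u_{xx}$ (standard heat equation).
Data for $u$: $u(x,0) = e^{x}w(x,0) = -2 \sin(x) + \sin(4 x)$. The boundary conditions carry over: $u(0,\tau) = u(\pi,\tau) = 0$.
Separating variables: $u = \sum c_n e^{-n^2\tau/2} \sin(nx)$. From $u(x,0) = -2 \sin(x) + \sin(4 x)$: $c_1=-2, c_4=1$.
So $u(x,\tau) = e^{-8 \tau} \sin(4 x) - 2 e^{-\tau/2} \sin(x)$, and $w(x,\tau) = e^{-x}u(x,\tau)$.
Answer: $w(x, \tau) = e^{-8 \tau} e^{-x} \sin(4 x) - 2 e^{-\tau/2} e^{-x} \sin(x)$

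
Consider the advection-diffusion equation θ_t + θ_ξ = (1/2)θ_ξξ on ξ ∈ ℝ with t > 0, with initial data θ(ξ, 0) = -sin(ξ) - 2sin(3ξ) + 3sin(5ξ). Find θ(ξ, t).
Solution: Change to a moving frame: let η = ξ - t, σ = t and write θ(ξ,t) = u(η,σ).
By the chain rule θ_t = u_σ - u_η, θ_ξ = u_η, θ_ξξ = u_ηη.
Then θ_t + θ_ξ = u_σ: the advection term cancels and the PDE becomes the heat equation u_σ = (1/2)u_ηη on η ∈ ℝ.
Initial data: u(η,0) = θ(η,0) = -sin(η) - 2sin(3η) + 3sin(5η).
On η ∈ ℝ each mode satisfies (sin(nη))″ = -n² sin(nη), so exp(-n²σ/2) sin(nη) solves the heat equation; by superposition u(η,σ) = Σ c_n exp(-n²σ/2) sin(nη).
Reading off the coefficients: c_1=-1, c_3=-2, c_5=3, so u(η,σ) = -exp(-σ/2)sin(η) - 2exp(-9σ/2)sin(3η) + 3exp(-25σ/2)sin(5η).
Substituting back η = ξ - t, σ = t: θ(ξ,t) = u(ξ - t, t).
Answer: θ(ξ, t) = exp(-t/2)sin(t - ξ) + 2exp(-9t/2)sin(3t - 3ξ) - 3exp(-25t/2)sin(5t - 5ξ)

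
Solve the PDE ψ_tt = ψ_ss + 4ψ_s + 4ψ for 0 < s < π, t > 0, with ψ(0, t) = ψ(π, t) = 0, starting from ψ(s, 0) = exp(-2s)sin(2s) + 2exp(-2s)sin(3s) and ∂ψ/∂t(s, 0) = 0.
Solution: Substitute ψ = exp(-2s)u, i.e. u = exp(2s)ψ.
By the product rule, ψ_s = exp(-2s)(u_s - 2u), ψ_ss = exp(-2s)(u_ss - 4u_s + 4u), ψ_tt = exp(-2s)u_tt.
Substituting into the PDE and dividing by exp(-2s): u_tt = (u_ss - 4u_s + 4u) + 4(u_s - 2u) + 4u.
The lower-order terms cancel, leaving the standard wave equation u_tt = u_ss.
Initial data for u: u(s,0) = exp(2s)ψ(s,0) = sin(2s) + 2sin(3s); u_t(s,0) = exp(2s)ψ_t(s,0) = 0. The boundary conditions carry over: u(0,t) = u(π,t) = 0.
Solve for u:
  Using separation of variables u = X(s)T(t):
  Eigenfunctions: sin(ns), n = 1, 2, 3, ...
  General solution: u(s, t) = Σ [A_n cos(n t) + B_n sin(n t)] sin(ns)
  From u(s,0) = sin(2s) + 2sin(3s): A_2=1, A_3=2. From u_t(s,0) = 0: all B_n = 0.
Hence u(s,t) = sin(2s)cos(2t) + 2sin(3s)cos(3t).
Transform back: ψ(s,t) = exp(-2s)u(s,t).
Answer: ψ(s, t) = exp(-2s)sin(2s)cos(2t) + 2exp(-2s)sin(3s)cos(3t)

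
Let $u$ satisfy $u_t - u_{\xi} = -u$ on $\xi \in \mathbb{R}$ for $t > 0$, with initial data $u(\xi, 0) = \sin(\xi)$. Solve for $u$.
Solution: Substitute $u = e^{-t}w$, i.e. $w = e^{t}u$.
By the product rule, $u_t = e^{-t}(w_t - w)$, $u_{\xi} = e^{-t}w_{\xi}$.
Substituting into the PDE and dividing by $e^{-t}$: $w_t - w - w_{\xi} = -w$.
The lower-order terms cancel, leaving the standard advection equation $w_t - w_{\xi} = 0$.
Initial data for $w$: $w(\xi,0) = u(\xi,0) = \sin(\xi)$.
Solve for $w$:
  By method of characteristics (waves move left with speed 1):
  Along characteristics $\xi + t =$ const, $w$ is constant, so $w(\xi,t) = f(\xi + t)$ with $f = w( \cdot , 0)$.
Hence $w(\xi,t) = \sin(t + \xi)$.
Transform back: $u(\xi,t) = e^{-t}w(\xi,t)$.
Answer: $u(\xi, t) = e^{-t} \sin(\xi + t)$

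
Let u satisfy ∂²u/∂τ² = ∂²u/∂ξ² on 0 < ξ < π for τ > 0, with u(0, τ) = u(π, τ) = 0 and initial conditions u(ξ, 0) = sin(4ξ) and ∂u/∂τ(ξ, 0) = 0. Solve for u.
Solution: Using separation of variables u = X(ξ)T(τ):
Eigenfunctions: sin(nξ), n = 1, 2, 3, ...
General solution: u(ξ, τ) = Σ [A_n cos(n τ) + B_n sin(n τ)] sin(nξ)
From u(ξ,0) = sin(4ξ): A_4=1. From u_τ(ξ,0) = 0: all B_n = 0.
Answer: u(ξ, τ) = sin(4ξ)cos(4τ)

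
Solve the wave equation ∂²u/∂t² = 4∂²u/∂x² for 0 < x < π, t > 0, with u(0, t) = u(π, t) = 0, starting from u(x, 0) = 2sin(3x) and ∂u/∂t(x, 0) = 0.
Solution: Separating variables: u = Σ [A_n cos(ω_n t) + B_n sin(ω_n t)] sin(nx), ω_n = 2n. From ICs: A_3=2.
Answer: u(x, t) = 2sin(3x)cos(6t)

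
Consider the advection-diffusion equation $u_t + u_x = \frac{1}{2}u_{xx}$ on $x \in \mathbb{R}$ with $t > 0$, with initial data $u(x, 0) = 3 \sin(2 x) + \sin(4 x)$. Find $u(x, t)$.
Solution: Change to a moving frame: let $\eta = x - t$, $\sigma = t$ and write $u(x,t) = w(\eta,\sigma)$.
By the chain rule $u_t = w_{\sigma} - w_{\eta}$, $u_x = w_{\eta}$, $u_{xx} = w_{\eta\eta}$.
Then $u_t + u_x = w_{\sigma}$: the advection term cancels and the PDE becomes the heat equation $w_{\sigma} = \frac{1}{2}w_{\eta\eta}$ on $\eta \in \mathbb{R}$.
Initial data: $w(\eta,0) = u(\eta,0) = 3 \sin(2 \eta) + \sin(4 \eta)$.
On $\eta \in \mathbb{R}$ each mode satisfies $(\sin(n\eta))'' = -n^2 \sin(n\eta)$, so $e^{-n^2\sigma/2} \sin(n\eta)$ solves the heat equation; by superposition $w(\eta,\sigma) = \sum c_n e^{-n^2\sigma/2} \sin(n\eta)$.
Reading off the coefficients: $c_2=3, c_4=1$, so $w(\eta,\sigma) = 3 e^{-2 \sigma} \sin(2 \eta) + e^{-8 \sigma} \sin(4 \eta)$.
Substituting back $\eta = x - t$, $\sigma = t$: $u(x,t) = w(x - t, t)$.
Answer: $u(x, t) = -3 e^{-2 t} \sin(2 t - 2 x) -  e^{-8 t} \sin(4 t - 4 x)$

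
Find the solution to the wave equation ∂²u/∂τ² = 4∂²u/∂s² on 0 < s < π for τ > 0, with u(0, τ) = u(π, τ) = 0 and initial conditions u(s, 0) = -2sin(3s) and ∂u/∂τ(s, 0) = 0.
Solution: Separating variables: u = Σ [A_n cos(ω_n τ) + B_n sin(ω_n τ)] sin(ns), ω_n = 2n. From ICs: A_3=-2.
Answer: u(s, τ) = -2sin(3s)cos(6τ)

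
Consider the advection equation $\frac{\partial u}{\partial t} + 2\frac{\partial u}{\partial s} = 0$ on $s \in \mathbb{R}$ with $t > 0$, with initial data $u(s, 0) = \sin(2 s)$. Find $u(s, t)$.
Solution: By characteristics ($ds/dt = 2$), $u(s,t) = f(s - 2t)$ with $f = u( \cdot , 0)$.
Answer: $u(s, t) = \sin(2 s - 4 t)$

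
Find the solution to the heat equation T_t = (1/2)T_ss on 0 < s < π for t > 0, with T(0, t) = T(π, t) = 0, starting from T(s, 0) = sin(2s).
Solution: Using separation of variables T = X(s)G(t):
Eigenfunctions: sin(ns), n = 1, 2, 3, ...
General solution: T(s, t) = Σ c_n sin(ns) exp(-n² t/2)
Matching T(s,0) = sin(2s) term by term: c_2=1.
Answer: T(s, t) = exp(-2t)sin(2s)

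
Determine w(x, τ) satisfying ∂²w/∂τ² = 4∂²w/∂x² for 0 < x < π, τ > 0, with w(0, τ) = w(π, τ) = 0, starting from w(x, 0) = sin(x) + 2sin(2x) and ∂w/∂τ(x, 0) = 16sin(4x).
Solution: Separating variables: w = Σ [A_n cos(ω_n τ) + B_n sin(ω_n τ)] sin(nx), ω_n = 2n. From ICs (B_n = velocity coefficient / ω_n): A_1=1, A_2=2, B_4=2.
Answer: w(x, τ) = sin(x)cos(2τ) + 2sin(2x)cos(4τ) + 2sin(4x)sin(8τ)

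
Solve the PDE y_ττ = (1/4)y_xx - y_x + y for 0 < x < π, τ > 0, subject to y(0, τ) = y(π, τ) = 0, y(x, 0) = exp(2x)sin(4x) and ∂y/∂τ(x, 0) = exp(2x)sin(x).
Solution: Substitute y = exp(2x)u, i.e. u = exp(-2x)y.
By the product rule, y_x = exp(2x)(u_x + 2u), y_xx = exp(2x)(u_xx + 4u_x + 4u), y_ττ = exp(2x)u_ττ.
Substituting into the PDE and dividing by exp(2x): u_ττ = (1/4)(u_xx + 4u_x + 4u) - (u_x + 2u) + u.
The lower-order terms cancel, leaving the standard wave equation u_ττ = (1/4)u_xx.
Initial data for u: u(x,0) = exp(-2x)y(x,0) = sin(4x); u_τ(x,0) = exp(-2x)y_τ(x,0) = sin(x). The boundary conditions carry over: u(0,τ) = u(π,τ) = 0.
Solve for u:
  Using separation of variables u = X(x)T(τ):
  Eigenfunctions: sin(nx), n = 1, 2, 3, ...
  General solution: u(x, τ) = Σ [A_n cos(n τ/2) + B_n sin(n τ/2)] sin(nx)
  From u(x,0) = sin(4x): A_4=1. From u_τ(x,0) = sin(x), using u_τ(x,0) = Σ ω_n B_n sin(nx) with ω_n = n/2: B_1 = 1/(1/2) = 2.
Hence u(x,τ) = 2sin(x)sin(τ/2) + sin(4x)cos(2τ).
Transform back: y(x,τ) = exp(2x)u(x,τ).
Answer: y(x, τ) = 2exp(2x)sin(x)sin(τ/2) + exp(2x)sin(4x)cos(2τ)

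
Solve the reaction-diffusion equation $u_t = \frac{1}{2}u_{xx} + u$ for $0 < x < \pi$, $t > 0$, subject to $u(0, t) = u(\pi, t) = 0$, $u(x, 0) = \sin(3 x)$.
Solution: Substitute $u = e^{t}w$.
Then $u_t = e^{t}(w_t + w)$, $u_{xx} = e^{t}w_{xx}$; substituting and dividing by $e^{t}$, the lower-order terms cancel: $w_t = \frac{1}{2}w_{xx}$ (standard heat equation).
Data for $w$: $w(x,0) = u(x,0) = \sin(3 x)$. The boundary conditions carry over: $w(0,t) = w(\pi,t) = 0$.
Separating variables: $w = \sum c_n e^{-n^2t/2} \sin(nx)$. From $w(x,0) = \sin(3 x)$: $c_3=1$.
So $w(x,t) = e^{-9 t/2} \sin(3 x)$, and $u(x,t) = e^{t}w(x,t)$.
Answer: $u(x, t) = e^{-7 t/2} \sin(3 x)$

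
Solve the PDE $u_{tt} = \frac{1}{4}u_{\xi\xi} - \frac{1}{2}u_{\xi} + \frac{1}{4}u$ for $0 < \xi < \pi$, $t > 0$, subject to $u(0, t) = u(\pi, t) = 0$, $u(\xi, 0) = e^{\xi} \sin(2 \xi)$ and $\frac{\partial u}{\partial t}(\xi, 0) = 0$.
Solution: Substitute $u = e^{\xi}w$.
Then $u_{\xi} = e^{\xi}(w_{\xi} + w)$, $u_{\xi\xi} = e^{\xi}(w_{\xi\xi} + 2w_{\xi} + w)$, $u_{tt} = e^{\xi}w_{tt}$; substituting and dividing by $e^{\xi}$, the lower-order terms cancel: $w_{tt} = \frac{1}{4}w_{\xi\xi}$ (standard wave equation).
Data for $w$: $w(\xi,0) = e^{-\xi}u(\xi,0) = \sin(2 \xi)$; $w_t(\xi,0) = e^{-\xi}u_t(\xi,0) = 0$. The boundary conditions carry over: $w(0,t) = w(\pi,t) = 0$.
Separating variables: $w = \sum [A_n \cos(\omega_n t) + B_n \sin(\omega_n t)] \sin(n\xi)$, $\omega_n = n/2$. From ICs: $A_2=1$.
So $w(\xi,t) = \sin(2 \xi) \cos(t)$, and $u(\xi,t) = e^{\xi}w(\xi,t)$.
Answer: $u(\xi, t) = e^{\xi} \sin(2 \xi) \cos(t)$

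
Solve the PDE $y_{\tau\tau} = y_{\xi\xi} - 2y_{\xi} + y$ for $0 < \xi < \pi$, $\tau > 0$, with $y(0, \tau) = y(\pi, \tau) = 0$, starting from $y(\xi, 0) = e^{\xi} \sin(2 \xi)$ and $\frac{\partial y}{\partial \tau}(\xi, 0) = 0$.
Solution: Substitute $y = e^{\xi}u$, i.e. $u = e^{-\xi}y$.
By the product rule, $y_{\xi} = e^{\xi}(u_{\xi} + u)$, $y_{\xi\xi} = e^{\xi}(u_{\xi\xi} + 2u_{\xi} + u)$, $y_{\tau\tau} = e^{\xi}u_{\tau\tau}$.
Substituting into the PDE and dividing by $e^{\xi}$: $u_{\tau\tau} = (u_{\xi\xi} + 2u_{\xi} + u) - 2(u_{\xi} + u) + u$.
The lower-order terms cancel, leaving the standard wave equation $u_{\tau\tau} = u_{\xi\xi}$.
Initial data for $u$: $u(\xi,0) = e^{-\xi}y(\xi,0) = \sin(2 \xi)$; $u_{\tau}(\xi,0) = e^{-\xi}y_{\tau}(\xi,0) = 0$. The boundary conditions carry over: $u(0,\tau) = u(\pi,\tau) = 0$.
Solve for $u$:
  Using separation of variables $u = X(\xi)T(\tau)$:
  Eigenfunctions: $\sin(n\xi)$, $n = 1, 2, 3, \ldots$
  General solution: $u(\xi, \tau) = \sum [A_n \cos(n \tau) + B_n \sin(n \tau)] \sin(n\xi)$
  From $u(\xi,0) = \sin(2 \xi)$: $A_2=1$. From $u_{\tau}(\xi,0) = 0$: all $B_n = 0$.
Hence $u(\xi,\tau) = \sin(2 \xi) \cos(2 \tau)$.
Transform back: $y(\xi,\tau) = e^{\xi}u(\xi,\tau)$.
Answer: $y(\xi, \tau) = e^{\xi} \sin(2 \xi) \cos(2 \tau)$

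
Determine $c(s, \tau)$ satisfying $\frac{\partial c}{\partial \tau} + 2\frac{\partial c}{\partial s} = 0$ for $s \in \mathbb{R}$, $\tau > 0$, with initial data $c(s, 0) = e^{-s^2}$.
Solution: By method of characteristics (waves move right with speed 2):
Along characteristics $s - 2\tau =$ const, $c$ is constant, so $c(s,\tau) = f(s - 2\tau)$ with $f = c( \cdot , 0)$.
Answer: $c(s, \tau) = e^{-(-2 \tau + s)^2}$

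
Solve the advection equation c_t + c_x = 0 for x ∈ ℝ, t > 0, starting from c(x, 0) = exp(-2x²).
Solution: By characteristics (dx/dt = 1), c(x,t) = f(x - t) with f = c(·, 0).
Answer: c(x, t) = exp(-2(-t + x)²)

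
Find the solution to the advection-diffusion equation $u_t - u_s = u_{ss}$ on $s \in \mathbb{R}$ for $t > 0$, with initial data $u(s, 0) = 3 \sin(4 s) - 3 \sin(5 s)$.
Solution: Moving frame: $\eta = s + t$, $\sigma = t$, $u = w(\eta,\sigma)$, so $u_t = w_{\sigma} + w_{\eta}$ and $u_{ss} = w_{\eta\eta}$.
Hence $u_t - u_s = w_{\sigma}$ and the PDE becomes the heat equation $w_{\sigma} = w_{\eta\eta}$ on $\eta \in \mathbb{R}$.
Initial data: $w(\eta,0) = u(\eta,0) = 3 \sin(4 \eta) - 3 \sin(5 \eta)$. Each mode $\sin(n\eta)$ decays as $e^{-n^2\sigma}$ on $\mathbb{R}$, so $w(\eta,\sigma) = \sum c_n e^{-n^2\sigma} \sin(n\eta)$ with $c_4=3, c_5=-3$: $w(\eta,\sigma) = 3 e^{-16 \sigma} \sin(4 \eta) - 3 e^{-25 \sigma} \sin(5 \eta)$.
Substituting back: $u(s,t) = w(s + t, t)$.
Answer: $u(s, t) = 3 e^{-16 t} \sin(4 s + 4 t) - 3 e^{-25 t} \sin(5 s + 5 t)$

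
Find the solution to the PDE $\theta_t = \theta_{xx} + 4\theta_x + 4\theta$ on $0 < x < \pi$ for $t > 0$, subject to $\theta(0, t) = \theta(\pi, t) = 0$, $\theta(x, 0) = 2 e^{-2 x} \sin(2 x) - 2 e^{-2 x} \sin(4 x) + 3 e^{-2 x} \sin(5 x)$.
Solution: Substitute $\theta = e^{-2x}u$, i.e. $u = e^{2x}\theta$.
By the product rule, $\theta_x = e^{-2x}(u_x - 2u)$, $\theta_{xx} = e^{-2x}(u_{xx} - 4u_x + 4u)$, $\theta_t = e^{-2x}u_t$.
Substituting into the PDE and dividing by $e^{-2x}$: $u_t = (u_{xx} - 4u_x + 4u) + 4(u_x - 2u) + 4u$.
The lower-order terms cancel, leaving the standard heat equation $u_t = u_{xx}$.
Initial data for $u$: $u(x,0) = e^{2x}\theta(x,0) = 2 \sin(2 x) - 2 \sin(4 x) + 3 \sin(5 x)$. The boundary conditions carry over: $u(0,t) = u(\pi,t) = 0$.
Solve for $u$:
  Using separation of variables $u = X(x)G(t)$:
  Eigenfunctions: $\sin(nx)$, $n = 1, 2, 3, \ldots$
  General solution: $u(x, t) = \sum c_n \sin(nx) e^{-n^2 t}$
  Matching $u(x,0) = 2 \sin(2 x) - 2 \sin(4 x) + 3 \sin(5 x)$ term by term: $c_2=2, c_4=-2, c_5=3$.
Hence $u(x,t) = 2 e^{-4 t} \sin(2 x) - 2 e^{-16 t} \sin(4 x) + 3 e^{-25 t} \sin(5 x)$.
Transform back: $\theta(x,t) = e^{-2x}u(x,t)$.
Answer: $\theta(x, t) = 2 e^{-4 t} e^{-2 x} \sin(2 x) - 2 e^{-16 t} e^{-2 x} \sin(4 x) + 3 e^{-25 t} e^{-2 x} \sin(5 x)$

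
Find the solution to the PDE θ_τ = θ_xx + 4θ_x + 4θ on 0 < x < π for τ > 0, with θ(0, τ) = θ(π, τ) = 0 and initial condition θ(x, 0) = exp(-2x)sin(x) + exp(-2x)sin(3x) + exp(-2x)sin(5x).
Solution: Substitute θ = exp(-2x)u.
Then θ_x = exp(-2x)(u_x - 2u), θ_xx = exp(-2x)(u_xx - 4u_x + 4u), θ_τ = exp(-2x)u_τ; substituting and dividing by exp(-2x), the lower-order terms cancel: u_τ = u_xx (standard heat equation).
Data for u: u(x,0) = exp(2x)θ(x,0) = sin(x) + sin(3x) + sin(5x). The boundary conditions carry over: u(0,τ) = u(π,τ) = 0.
Separating variables: u = Σ c_n exp(-n²τ) sin(nx). From u(x,0) = sin(x) + sin(3x) + sin(5x): c_1=1, c_3=1, c_5=1.
So u(x,τ) = exp(-τ)sin(x) + exp(-9τ)sin(3x) + exp(-25τ)sin(5x), and θ(x,τ) = exp(-2x)u(x,τ).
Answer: θ(x, τ) = exp(-2x)exp(-τ)sin(x) + exp(-2x)exp(-9τ)sin(3x) + exp(-2x)exp(-25τ)sin(5x)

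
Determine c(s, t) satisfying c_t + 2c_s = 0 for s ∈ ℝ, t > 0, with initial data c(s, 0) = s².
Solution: By method of characteristics (waves move right with speed 2):
Along characteristics s - 2t = const, c is constant, so c(s,t) = f(s - 2t) with f = c(·, 0).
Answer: c(s, t) = s² - 4st + 4t²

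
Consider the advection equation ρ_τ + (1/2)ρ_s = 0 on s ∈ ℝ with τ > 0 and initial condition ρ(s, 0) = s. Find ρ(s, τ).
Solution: By method of characteristics (waves move right with speed 1/2):
Along characteristics s - (1/2)τ = const, ρ is constant, so ρ(s,τ) = f(s - (1/2)τ) with f = ρ(·, 0).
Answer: ρ(s, τ) = s - (1/2)τ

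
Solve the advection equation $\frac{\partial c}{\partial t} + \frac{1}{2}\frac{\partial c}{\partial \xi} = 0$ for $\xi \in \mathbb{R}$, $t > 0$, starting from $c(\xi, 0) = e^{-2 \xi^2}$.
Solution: By method of characteristics (waves move right with speed 1/2):
Along characteristics $\xi - \frac{1}{2}t =$ const, $c$ is constant, so $c(\xi,t) = f(\xi - \frac{1}{2}t)$ with $f = c( \cdot , 0)$.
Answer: $c(\xi, t) = e^{-2 (\xi - t/2)^2}$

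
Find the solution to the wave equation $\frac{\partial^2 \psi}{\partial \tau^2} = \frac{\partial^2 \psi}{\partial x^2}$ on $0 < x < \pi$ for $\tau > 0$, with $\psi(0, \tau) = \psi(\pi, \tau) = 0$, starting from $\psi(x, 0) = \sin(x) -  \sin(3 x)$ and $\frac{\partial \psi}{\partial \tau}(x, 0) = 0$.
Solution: Using separation of variables $\psi = X(x)T(\tau)$:
Eigenfunctions: $\sin(nx)$, $n = 1, 2, 3, \ldots$
General solution: $\psi(x, \tau) = \sum [A_n \cos(n \tau) + B_n \sin(n \tau)] \sin(nx)$
From $\psi(x,0) = \sin(x) - \sin(3 x)$: $A_1=1, A_3=-1$. From $\psi_{\tau}(x,0) = 0$: all $B_n = 0$.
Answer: $\psi(x, \tau) = \sin(x) \cos(\tau) -  \sin(3 x) \cos(3 \tau)$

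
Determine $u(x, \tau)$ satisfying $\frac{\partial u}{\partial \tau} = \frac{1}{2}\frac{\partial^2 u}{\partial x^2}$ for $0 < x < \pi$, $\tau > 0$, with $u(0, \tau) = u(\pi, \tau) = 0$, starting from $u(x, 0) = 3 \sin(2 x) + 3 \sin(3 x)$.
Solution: Using separation of variables $u = X(x)T(\tau)$:
Eigenfunctions: $\sin(nx)$, $n = 1, 2, 3, \ldots$
General solution: $u(x, \tau) = \sum c_n \sin(nx) e^{-n^2 \tau/2}$
Matching $u(x,0) = 3 \sin(2 x) + 3 \sin(3 x)$ term by term: $c_2=3, c_3=3$.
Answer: $u(x, \tau) = 3 e^{-2 \tau} \sin(2 x) + 3 e^{-9 \tau/2} \sin(3 x)$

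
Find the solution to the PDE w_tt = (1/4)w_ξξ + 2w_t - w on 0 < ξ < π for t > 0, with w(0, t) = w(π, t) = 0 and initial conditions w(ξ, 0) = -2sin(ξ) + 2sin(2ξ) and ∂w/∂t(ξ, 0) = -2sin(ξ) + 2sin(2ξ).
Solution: Substitute w = exp(t)u.
Then w_t = exp(t)(u_t + u), w_tt = exp(t)(u_tt + 2u_t + u), w_ξξ = exp(t)u_ξξ; substituting and dividing by exp(t), the lower-order terms cancel: u_tt = (1/4)u_ξξ (standard wave equation).
Data for u: u(ξ,0) = w(ξ,0) = -2sin(ξ) + 2sin(2ξ); u_t(ξ,0) = w_t(ξ,0) - w(ξ,0) = 0. The boundary conditions carry over: u(0,t) = u(π,t) = 0.
Separating variables: u = Σ [A_n cos(ω_n t) + B_n sin(ω_n t)] sin(nξ), ω_n = n/2. From ICs: A_1=-2, A_2=2.
So u(ξ,t) = -2sin(ξ)cos(t/2) + 2sin(2ξ)cos(t), and w(ξ,t) = exp(t)u(ξ,t).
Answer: w(ξ, t) = -2exp(t)sin(ξ)cos(t/2) + 2exp(t)sin(2ξ)cos(t)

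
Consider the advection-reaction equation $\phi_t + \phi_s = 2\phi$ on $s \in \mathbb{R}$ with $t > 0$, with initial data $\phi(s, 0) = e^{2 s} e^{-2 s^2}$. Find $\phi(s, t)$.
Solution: Substitute $\phi = e^{2s}u$.
Then $\phi_s = e^{2s}(u_s + 2u)$, $\phi_t = e^{2s}u_t$; substituting and dividing by $e^{2s}$, the lower-order terms cancel: $u_t + u_s = 0$ (standard advection equation).
Data for $u$: $u(s,0) = e^{-2s}\phi(s,0) = e^{-2 s^2}$.
By characteristics ($ds/dt = 1$), $u(s,t) = f(s - t)$ with $f = u( \cdot , 0)$.
So $u(s,t) = e^{-2 (s - t)^2}$, and $\phi(s,t) = e^{2s}u(s,t)$.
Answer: $\phi(s, t) = e^{2 s} e^{-2 (s - t)^2}$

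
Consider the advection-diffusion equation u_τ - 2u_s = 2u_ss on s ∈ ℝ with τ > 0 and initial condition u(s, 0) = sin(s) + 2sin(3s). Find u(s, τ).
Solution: Change to a moving frame: let η = s + 2τ, σ = τ and write u(s,τ) = w(η,σ).
By the chain rule u_τ = w_σ + 2w_η, u_s = w_η, u_ss = w_ηη.
Then u_τ - 2u_s = w_σ: the advection term cancels and the PDE becomes the heat equation w_σ = 2w_ηη on η ∈ ℝ.
Initial data: w(η,0) = u(η,0) = sin(η) + 2sin(3η).
On η ∈ ℝ each mode satisfies (sin(nη))″ = -n² sin(nη), so exp(-2n²σ) sin(nη) solves the heat equation; by superposition w(η,σ) = Σ c_n exp(-2n²σ) sin(nη).
Reading off the coefficients: c_1=1, c_3=2, so w(η,σ) = exp(-2σ)sin(η) + 2exp(-18σ)sin(3η).
Substituting back η = s + 2τ, σ = τ: u(s,τ) = w(s + 2τ, τ).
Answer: u(s, τ) = exp(-2τ)sin(s + 2τ) + 2exp(-18τ)sin(3s + 6τ)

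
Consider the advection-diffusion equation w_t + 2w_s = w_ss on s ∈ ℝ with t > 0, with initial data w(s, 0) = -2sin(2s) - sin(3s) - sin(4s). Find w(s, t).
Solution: Change to a moving frame: let η = s - 2t, σ = t and write w(s,t) = u(η,σ).
By the chain rule w_t = u_σ - 2u_η, w_s = u_η, w_ss = u_ηη.
Then w_t + 2w_s = u_σ: the advection term cancels and the PDE becomes the heat equation u_σ = u_ηη on η ∈ ℝ.
Initial data: u(η,0) = w(η,0) = -2sin(2η) - sin(3η) - sin(4η).
On η ∈ ℝ each mode satisfies (sin(nη))″ = -n² sin(nη), so exp(-n²σ) sin(nη) solves the heat equation; by superposition u(η,σ) = Σ c_n exp(-n²σ) sin(nη).
Reading off the coefficients: c_2=-2, c_3=-1, c_4=-1, so u(η,σ) = -2exp(-4σ)sin(2η) - exp(-9σ)sin(3η) - exp(-16σ)sin(4η).
Substituting back η = s - 2t, σ = t: w(s,t) = u(s - 2t, t).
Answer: w(s, t) = -2exp(-4t)sin(2s - 4t) - exp(-9t)sin(3s - 6t) - exp(-16t)sin(4s - 8t)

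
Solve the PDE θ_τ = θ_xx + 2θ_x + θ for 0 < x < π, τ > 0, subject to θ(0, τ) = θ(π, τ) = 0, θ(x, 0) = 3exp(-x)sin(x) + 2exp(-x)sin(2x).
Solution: Substitute θ = exp(-x)u, i.e. u = exp(x)θ.
By the product rule, θ_x = exp(-x)(u_x - u), θ_xx = exp(-x)(u_xx - 2u_x + u), θ_τ = exp(-x)u_τ.
Substituting into the PDE and dividing by exp(-x): u_τ = (u_xx - 2u_x + u) + 2(u_x - u) + u.
The lower-order terms cancel, leaving the standard heat equation u_τ = u_xx.
Initial data for u: u(x,0) = exp(x)θ(x,0) = 3sin(x) + 2sin(2x). The boundary conditions carry over: u(0,τ) = u(π,τ) = 0.
Solve for u:
  Using separation of variables u = X(x)G(τ):
  Eigenfunctions: sin(nx), n = 1, 2, 3, ...
  General solution: u(x, τ) = Σ c_n sin(nx) exp(-n² τ)
  Matching u(x,0) = 3sin(x) + 2sin(2x) term by term: c_1=3, c_2=2.
Hence u(x,τ) = 3exp(-τ)sin(x) + 2exp(-4τ)sin(2x).
Transform back: θ(x,τ) = exp(-x)u(x,τ).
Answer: θ(x, τ) = 3exp(-x)exp(-τ)sin(x) + 2exp(-x)exp(-4τ)sin(2x)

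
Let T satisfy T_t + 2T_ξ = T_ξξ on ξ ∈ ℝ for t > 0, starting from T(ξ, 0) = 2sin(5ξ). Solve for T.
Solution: Change to a moving frame: let η = ξ - 2t, σ = t and write T(ξ,t) = u(η,σ).
By the chain rule T_t = u_σ - 2u_η, T_ξ = u_η, T_ξξ = u_ηη.
Then T_t + 2T_ξ = u_σ: the advection term cancels and the PDE becomes the heat equation u_σ = u_ηη on η ∈ ℝ.
Initial data: u(η,0) = T(η,0) = 2sin(5η).
On η ∈ ℝ each mode satisfies (sin(nη))″ = -n² sin(nη), so exp(-n²σ) sin(nη) solves the heat equation; by superposition u(η,σ) = Σ c_n exp(-n²σ) sin(nη).
Reading off the coefficients: c_5=2, so u(η,σ) = 2exp(-25σ)sin(5η).
Substituting back η = ξ - 2t, σ = t: T(ξ,t) = u(ξ - 2t, t).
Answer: T(ξ, t) = -2exp(-25t)sin(10t - 5ξ)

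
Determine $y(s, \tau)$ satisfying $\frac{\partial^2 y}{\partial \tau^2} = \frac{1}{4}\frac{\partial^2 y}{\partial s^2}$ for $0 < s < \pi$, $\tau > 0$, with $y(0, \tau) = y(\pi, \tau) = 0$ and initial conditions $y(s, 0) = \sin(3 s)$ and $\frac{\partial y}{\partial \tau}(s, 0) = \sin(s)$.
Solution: Separating variables: $y = \sum [A_n \cos(\omega_n \tau) + B_n \sin(\omega_n \tau)] \sin(ns)$, $\omega_n = n/2$. From ICs ($B_n$ = velocity coefficient / $\omega_n$): $A_3=1, B_1=2$.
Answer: $y(s, \tau) = 2 \sin(\tau/2) \sin(s) + \sin(3 s) \cos(3 \tau/2)$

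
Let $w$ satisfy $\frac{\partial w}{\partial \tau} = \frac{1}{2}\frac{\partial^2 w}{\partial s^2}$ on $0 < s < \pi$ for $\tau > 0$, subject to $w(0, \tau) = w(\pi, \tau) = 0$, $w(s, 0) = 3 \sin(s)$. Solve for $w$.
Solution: Using separation of variables $w = X(s)T(\tau)$:
Eigenfunctions: $\sin(ns)$, $n = 1, 2, 3, \ldots$
General solution: $w(s, \tau) = \sum c_n \sin(ns) e^{-n^2 \tau/2}$
Matching $w(s,0) = 3 \sin(s)$ term by term: $c_1=3$.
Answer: $w(s, \tau) = 3 e^{-\tau/2} \sin(s)$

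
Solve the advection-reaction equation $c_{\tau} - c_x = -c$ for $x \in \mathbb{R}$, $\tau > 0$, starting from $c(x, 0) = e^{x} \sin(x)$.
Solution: Substitute $c = e^{x}u$, i.e. $u = e^{-x}c$.
By the product rule, $c_x = e^{x}(u_x + u)$, $c_{\tau} = e^{x}u_{\tau}$.
Substituting into the PDE and dividing by $e^{x}$: $u_{\tau} - (u_x + u) = -u$.
The lower-order terms cancel, leaving the standard advection equation $u_{\tau} - u_x = 0$.
Initial data for $u$: $u(x,0) = e^{-x}c(x,0) = \sin(x)$.
Solve for $u$:
  By method of characteristics (waves move left with speed 1):
  Along characteristics $x + \tau =$ const, $u$ is constant, so $u(x,\tau) = f(x + \tau)$ with $f = u( \cdot , 0)$.
Hence $u(x,\tau) = \sin(x + \tau)$.
Transform back: $c(x,\tau) = e^{x}u(x,\tau)$.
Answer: $c(x, \tau) = e^{x} \sin(\tau + x)$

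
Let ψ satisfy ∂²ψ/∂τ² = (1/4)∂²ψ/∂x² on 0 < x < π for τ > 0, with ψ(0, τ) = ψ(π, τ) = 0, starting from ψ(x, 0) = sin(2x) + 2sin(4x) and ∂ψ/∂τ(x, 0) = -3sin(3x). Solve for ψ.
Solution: Using separation of variables ψ = X(x)T(τ):
Eigenfunctions: sin(nx), n = 1, 2, 3, ...
General solution: ψ(x, τ) = Σ [A_n cos(n τ/2) + B_n sin(n τ/2)] sin(nx)
From ψ(x,0) = sin(2x) + 2sin(4x): A_2=1, A_4=2. From ψ_τ(x,0) = -3sin(3x), using ψ_τ(x,0) = Σ ω_n B_n sin(nx) with ω_n = n/2: B_3 = (-3)/(3/2) = -2.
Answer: ψ(x, τ) = sin(2x)cos(τ) - 2sin(3x)sin(3τ/2) + 2sin(4x)cos(2τ)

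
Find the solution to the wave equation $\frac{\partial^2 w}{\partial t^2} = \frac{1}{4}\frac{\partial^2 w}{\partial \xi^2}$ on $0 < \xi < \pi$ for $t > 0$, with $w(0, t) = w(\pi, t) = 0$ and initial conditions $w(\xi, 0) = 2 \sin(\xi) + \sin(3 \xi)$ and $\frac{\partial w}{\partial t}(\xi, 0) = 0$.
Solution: Separating variables: $w = \sum [A_n \cos(\omega_n t) + B_n \sin(\omega_n t)] \sin(n\xi)$, $\omega_n = n/2$. From ICs: $A_1=2, A_3=1$.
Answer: $w(\xi, t) = 2 \sin(\xi) \cos(t/2) + \sin(3 \xi) \cos(3 t/2)$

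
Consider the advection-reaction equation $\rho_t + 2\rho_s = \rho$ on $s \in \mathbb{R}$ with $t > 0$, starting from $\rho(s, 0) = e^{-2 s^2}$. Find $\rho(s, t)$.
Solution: Substitute $\rho = e^{t}u$.
Then $\rho_t = e^{t}(u_t + u)$, $\rho_s = e^{t}u_s$; substituting and dividing by $e^{t}$, the lower-order terms cancel: $u_t + 2u_s = 0$ (standard advection equation).
Data for $u$: $u(s,0) = \rho(s,0) = e^{-2 s^2}$.
By characteristics ($ds/dt = 2$), $u(s,t) = f(s - 2t)$ with $f = u( \cdot , 0)$.
So $u(s,t) = e^{-2 (s - 2 t)^2}$, and $\rho(s,t) = e^{t}u(s,t)$.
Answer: $\rho(s, t) = e^{t} e^{-2 (s - 2 t)^2}$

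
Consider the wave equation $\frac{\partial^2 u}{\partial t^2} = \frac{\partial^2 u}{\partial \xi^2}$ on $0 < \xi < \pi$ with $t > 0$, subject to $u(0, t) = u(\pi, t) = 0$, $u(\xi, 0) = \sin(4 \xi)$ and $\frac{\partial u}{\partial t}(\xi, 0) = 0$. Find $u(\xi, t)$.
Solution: Separating variables: $u = \sum [A_n \cos(\omega_n t) + B_n \sin(\omega_n t)] \sin(n\xi)$, $\omega_n = n$. From ICs: $A_4=1$.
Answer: $u(\xi, t) = \sin(4 \xi) \cos(4 t)$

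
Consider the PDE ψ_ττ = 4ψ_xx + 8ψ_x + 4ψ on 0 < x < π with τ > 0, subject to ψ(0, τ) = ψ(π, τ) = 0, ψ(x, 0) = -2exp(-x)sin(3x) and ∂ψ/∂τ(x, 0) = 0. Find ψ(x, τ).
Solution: Substitute ψ = exp(-x)u.
Then ψ_x = exp(-x)(u_x - u), ψ_xx = exp(-x)(u_xx - 2u_x + u), ψ_ττ = exp(-x)u_ττ; substituting and dividing by exp(-x), the lower-order terms cancel: u_ττ = 4u_xx (standard wave equation).
Data for u: u(x,0) = exp(x)ψ(x,0) = -2sin(3x); u_τ(x,0) = exp(x)ψ_τ(x,0) = 0. The boundary conditions carry over: u(0,τ) = u(π,τ) = 0.
Separating variables: u = Σ [A_n cos(ω_n τ) + B_n sin(ω_n τ)] sin(nx), ω_n = 2n. From ICs: A_3=-2.
So u(x,τ) = -2sin(3x)cos(6τ), and ψ(x,τ) = exp(-x)u(x,τ).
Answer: ψ(x, τ) = -2exp(-x)sin(3x)cos(6τ)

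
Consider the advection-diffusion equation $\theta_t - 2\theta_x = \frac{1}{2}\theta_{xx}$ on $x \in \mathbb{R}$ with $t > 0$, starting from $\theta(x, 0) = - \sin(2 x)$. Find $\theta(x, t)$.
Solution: Change to a moving frame: let $\eta = x + 2t$, $\sigma = t$ and write $\theta(x,t) = u(\eta,\sigma)$.
By the chain rule $\theta_t = u_{\sigma} + 2u_{\eta}$, $\theta_x = u_{\eta}$, $\theta_{xx} = u_{\eta\eta}$.
Then $\theta_t - 2\theta_x = u_{\sigma}$: the advection term cancels and the PDE becomes the heat equation $u_{\sigma} = \frac{1}{2}u_{\eta\eta}$ on $\eta \in \mathbb{R}$.
Initial data: $u(\eta,0) = \theta(\eta,0) = - \sin(2 \eta)$.
On $\eta \in \mathbb{R}$ each mode satisfies $(\sin(n\eta))'' = -n^2 \sin(n\eta)$, so $e^{-n^2\sigma/2} \sin(n\eta)$ solves the heat equation; by superposition $u(\eta,\sigma) = \sum c_n e^{-n^2\sigma/2} \sin(n\eta)$.
Reading off the coefficients: $c_2=-1$, so $u(\eta,\sigma) = - e^{-2 \sigma} \sin(2 \eta)$.
Substituting back $\eta = x + 2t$, $\sigma = t$: $\theta(x,t) = u(x + 2t, t)$.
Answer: $\theta(x, t) = - e^{-2 t} \sin(4 t + 2 x)$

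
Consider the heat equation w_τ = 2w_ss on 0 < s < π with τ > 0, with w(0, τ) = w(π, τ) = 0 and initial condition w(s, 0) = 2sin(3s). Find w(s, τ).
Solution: Separating variables: w = Σ c_n exp(-2n²τ) sin(ns). From w(s,0) = 2sin(3s): c_3=2.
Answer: w(s, τ) = 2exp(-18τ)sin(3s)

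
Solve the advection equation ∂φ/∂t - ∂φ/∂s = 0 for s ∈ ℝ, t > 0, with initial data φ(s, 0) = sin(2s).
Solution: By method of characteristics (waves move left with speed 1):
Along characteristics s + t = const, φ is constant, so φ(s,t) = f(s + t) with f = φ(·, 0).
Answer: φ(s, t) = sin(2s + 2t)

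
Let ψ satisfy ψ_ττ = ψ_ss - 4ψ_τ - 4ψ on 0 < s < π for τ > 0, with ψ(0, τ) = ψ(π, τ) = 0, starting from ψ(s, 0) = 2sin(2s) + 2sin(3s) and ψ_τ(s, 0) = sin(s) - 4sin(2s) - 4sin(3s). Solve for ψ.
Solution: Substitute ψ = exp(-2τ)u, i.e. u = exp(2τ)ψ.
By the product rule, ψ_τ = exp(-2τ)(u_τ - 2u), ψ_ττ = exp(-2τ)(u_ττ - 4u_τ + 4u), ψ_ss = exp(-2τ)u_ss.
Substituting into the PDE and dividing by exp(-2τ): u_ττ - 4u_τ + 4u = u_ss - 4(u_τ - 2u) - 4u.
The lower-order terms cancel, leaving the standard wave equation u_ττ = u_ss.
Initial data for u: u(s,0) = ψ(s,0) = 2sin(2s) + 2sin(3s); u_τ(s,0) = ψ_τ(s,0) + 2ψ(s,0) = sin(s). The boundary conditions carry over: u(0,τ) = u(π,τ) = 0.
Solve for u:
  Using separation of variables u = X(s)T(τ):
  Eigenfunctions: sin(ns), n = 1, 2, 3, ...
  General solution: u(s, τ) = Σ [A_n cos(n τ) + B_n sin(n τ)] sin(ns)
  From u(s,0) = 2sin(2s) + 2sin(3s): A_2=2, A_3=2. From u_τ(s,0) = sin(s), using u_τ(s,0) = Σ ω_n B_n sin(ns) with ω_n = n: B_1 = 1/1 = 1.
Hence u(s,τ) = sin(s)sin(τ) + 2sin(2s)cos(2τ) + 2sin(3s)cos(3τ).
Transform back: ψ(s,τ) = exp(-2τ)u(s,τ).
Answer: ψ(s, τ) = exp(-2τ)sin(s)sin(τ) + 2exp(-2τ)sin(2s)cos(2τ) + 2exp(-2τ)sin(3s)cos(3τ)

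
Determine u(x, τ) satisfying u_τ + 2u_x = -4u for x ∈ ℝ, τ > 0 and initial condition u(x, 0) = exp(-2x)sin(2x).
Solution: Substitute u = exp(-2x)w.
Then u_x = exp(-2x)(w_x - 2w), u_τ = exp(-2x)w_τ; substituting and dividing by exp(-2x), the lower-order terms cancel: w_τ + 2w_x = 0 (standard advection equation).
Data for w: w(x,0) = exp(2x)u(x,0) = sin(2x).
By characteristics (dx/dτ = 2), w(x,τ) = f(x - 2τ) with f = w(·, 0).
So w(x,τ) = sin(2x - 4τ), and u(x,τ) = exp(-2x)w(x,τ).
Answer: u(x, τ) = exp(-2x)sin(2x - 4τ)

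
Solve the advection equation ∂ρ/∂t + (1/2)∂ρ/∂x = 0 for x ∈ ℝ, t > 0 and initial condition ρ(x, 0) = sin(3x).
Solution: By method of characteristics (waves move right with speed 1/2):
Along characteristics x - (1/2)t = const, ρ is constant, so ρ(x,t) = f(x - (1/2)t) with f = ρ(·, 0).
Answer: ρ(x, t) = -sin(3t/2 - 3x)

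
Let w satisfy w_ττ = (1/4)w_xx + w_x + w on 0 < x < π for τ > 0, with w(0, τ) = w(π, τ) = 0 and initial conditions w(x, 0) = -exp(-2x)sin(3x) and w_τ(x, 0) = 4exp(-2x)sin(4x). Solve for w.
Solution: Substitute w = exp(-2x)u, i.e. u = exp(2x)w.
By the product rule, w_x = exp(-2x)(u_x - 2u), w_xx = exp(-2x)(u_xx - 4u_x + 4u), w_ττ = exp(-2x)u_ττ.
Substituting into the PDE and dividing by exp(-2x): u_ττ = (1/4)(u_xx - 4u_x + 4u) + (u_x - 2u) + u.
The lower-order terms cancel, leaving the standard wave equation u_ττ = (1/4)u_xx.
Initial data for u: u(x,0) = exp(2x)w(x,0) = -sin(3x); u_τ(x,0) = exp(2x)w_τ(x,0) = 4sin(4x). The boundary conditions carry over: u(0,τ) = u(π,τ) = 0.
Solve for u:
  Using separation of variables u = X(x)T(τ):
  Eigenfunctions: sin(nx), n = 1, 2, 3, ...
  General solution: u(x, τ) = Σ [A_n cos(n τ/2) + B_n sin(n τ/2)] sin(nx)
  From u(x,0) = -sin(3x): A_3=-1. From u_τ(x,0) = 4sin(4x), using u_τ(x,0) = Σ ω_n B_n sin(nx) with ω_n = n/2: B_4 = 4/2 = 2.
Hence u(x,τ) = -sin(3x)cos(3τ/2) + 2sin(4x)sin(2τ).
Transform back: w(x,τ) = exp(-2x)u(x,τ).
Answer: w(x, τ) = -exp(-2x)sin(3x)cos(3τ/2) + 2exp(-2x)sin(4x)sin(2τ)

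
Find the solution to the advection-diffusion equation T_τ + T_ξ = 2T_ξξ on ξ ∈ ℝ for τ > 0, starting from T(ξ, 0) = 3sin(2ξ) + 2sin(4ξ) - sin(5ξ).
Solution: Moving frame: η = ξ - τ, σ = τ, T = u(η,σ), so T_τ = u_σ - u_η and T_ξξ = u_ηη.
Hence T_τ + T_ξ = u_σ and the PDE becomes the heat equation u_σ = 2u_ηη on η ∈ ℝ.
Initial data: u(η,0) = T(η,0) = 3sin(2η) + 2sin(4η) - sin(5η). Each mode sin(nη) decays as exp(-2n²σ) on ℝ, so u(η,σ) = Σ c_n exp(-2n²σ) sin(nη) with c_2=3, c_4=2, c_5=-1: u(η,σ) = 3exp(-8σ)sin(2η) + 2exp(-32σ)sin(4η) - exp(-50σ)sin(5η).
Substituting back: T(ξ,τ) = u(ξ - τ, τ).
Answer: T(ξ, τ) = 3exp(-8τ)sin(2ξ - 2τ) + 2exp(-32τ)sin(4ξ - 4τ) - exp(-50τ)sin(5ξ - 5τ)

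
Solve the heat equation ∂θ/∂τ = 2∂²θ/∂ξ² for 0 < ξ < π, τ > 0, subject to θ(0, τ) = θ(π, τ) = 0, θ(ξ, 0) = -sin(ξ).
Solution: Using separation of variables θ = X(ξ)G(τ):
Eigenfunctions: sin(nξ), n = 1, 2, 3, ...
General solution: θ(ξ, τ) = Σ c_n sin(nξ) exp(-2n² τ)
Matching θ(ξ,0) = -sin(ξ) term by term: c_1=-1.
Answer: θ(ξ, τ) = -exp(-2τ)sin(ξ)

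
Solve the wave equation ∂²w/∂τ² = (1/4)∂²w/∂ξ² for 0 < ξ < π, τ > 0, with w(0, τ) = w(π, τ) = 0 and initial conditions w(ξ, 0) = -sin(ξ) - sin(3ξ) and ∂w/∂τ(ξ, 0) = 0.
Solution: Using separation of variables w = X(ξ)T(τ):
Eigenfunctions: sin(nξ), n = 1, 2, 3, ...
General solution: w(ξ, τ) = Σ [A_n cos(n τ/2) + B_n sin(n τ/2)] sin(nξ)
From w(ξ,0) = -sin(ξ) - sin(3ξ): A_1=-1, A_3=-1. From w_τ(ξ,0) = 0: all B_n = 0.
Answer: w(ξ, τ) = -sin(ξ)cos(τ/2) - sin(3ξ)cos(3τ/2)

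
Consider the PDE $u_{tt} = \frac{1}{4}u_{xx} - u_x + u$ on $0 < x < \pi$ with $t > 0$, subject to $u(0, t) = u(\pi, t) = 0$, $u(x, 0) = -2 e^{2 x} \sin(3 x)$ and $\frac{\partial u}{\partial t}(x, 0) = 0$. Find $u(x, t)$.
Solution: Substitute $u = e^{2x}w$.
Then $u_x = e^{2x}(w_x + 2w)$, $u_{xx} = e^{2x}(w_{xx} + 4w_x + 4w)$, $u_{tt} = e^{2x}w_{tt}$; substituting and dividing by $e^{2x}$, the lower-order terms cancel: $w_{tt} = \frac{1}{4}w_{xx}$ (standard wave equation).
Data for $w$: $w(x,0) = e^{-2x}u(x,0) = -2 \sin(3 x)$; $w_t(x,0) = e^{-2x}u_t(x,0) = 0$. The boundary conditions carry over: $w(0,t) = w(\pi,t) = 0$.
Separating variables: $w = \sum [A_n \cos(\omega_n t) + B_n \sin(\omega_n t)] \sin(nx)$, $\omega_n = n/2$. From ICs: $A_3=-2$.
So $w(x,t) = -2 \sin(3 x) \cos(3 t/2)$, and $u(x,t) = e^{2x}w(x,t)$.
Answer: $u(x, t) = -2 e^{2 x} \sin(3 x) \cos(3 t/2)$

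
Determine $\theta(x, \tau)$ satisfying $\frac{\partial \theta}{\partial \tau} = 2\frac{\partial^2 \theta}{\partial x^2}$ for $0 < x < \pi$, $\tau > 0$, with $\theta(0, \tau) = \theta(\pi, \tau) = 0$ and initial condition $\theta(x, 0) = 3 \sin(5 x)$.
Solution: Using separation of variables $\theta = X(x)G(\tau)$:
Eigenfunctions: $\sin(nx)$, $n = 1, 2, 3, \ldots$
General solution: $\theta(x, \tau) = \sum c_n \sin(nx) e^{-2n^2 \tau}$
Matching $\theta(x,0) = 3 \sin(5 x)$ term by term: $c_5=3$.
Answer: $\theta(x, \tau) = 3 e^{-50 \tau} \sin(5 x)$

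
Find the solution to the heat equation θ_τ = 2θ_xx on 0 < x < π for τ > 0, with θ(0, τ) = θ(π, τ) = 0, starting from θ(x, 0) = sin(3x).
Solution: Using separation of variables θ = X(x)G(τ):
Eigenfunctions: sin(nx), n = 1, 2, 3, ...
General solution: θ(x, τ) = Σ c_n sin(nx) exp(-2n² τ)
Matching θ(x,0) = sin(3x) term by term: c_3=1.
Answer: θ(x, τ) = exp(-18τ)sin(3x)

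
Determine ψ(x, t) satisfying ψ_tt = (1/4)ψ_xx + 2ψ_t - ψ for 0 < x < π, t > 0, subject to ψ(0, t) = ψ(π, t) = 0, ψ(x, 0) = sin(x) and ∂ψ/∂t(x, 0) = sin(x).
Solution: Substitute ψ = exp(t)u.
Then ψ_t = exp(t)(u_t + u), ψ_tt = exp(t)(u_tt + 2u_t + u), ψ_xx = exp(t)u_xx; substituting and dividing by exp(t), the lower-order terms cancel: u_tt = (1/4)u_xx (standard wave equation).
Data for u: u(x,0) = ψ(x,0) = sin(x); u_t(x,0) = ψ_t(x,0) - ψ(x,0) = 0. The boundary conditions carry over: u(0,t) = u(π,t) = 0.
Separating variables: u = Σ [A_n cos(ω_n t) + B_n sin(ω_n t)] sin(nx), ω_n = n/2. From ICs: A_1=1.
So u(x,t) = sin(x)cos(t/2), and ψ(x,t) = exp(t)u(x,t).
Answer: ψ(x, t) = exp(t)sin(x)cos(t/2)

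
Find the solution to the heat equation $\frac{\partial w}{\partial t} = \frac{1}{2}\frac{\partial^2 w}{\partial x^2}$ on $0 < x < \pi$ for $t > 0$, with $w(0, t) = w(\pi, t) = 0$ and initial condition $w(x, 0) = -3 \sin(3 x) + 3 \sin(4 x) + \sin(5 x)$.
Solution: Separating variables: $w = \sum c_n e^{-n^2t/2} \sin(nx)$. From $w(x,0) = -3 \sin(3 x) + 3 \sin(4 x) + \sin(5 x)$: $c_3=-3, c_4=3, c_5=1$.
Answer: $w(x, t) = 3 e^{-8 t} \sin(4 x) - 3 e^{-9 t/2} \sin(3 x) + e^{-25 t/2} \sin(5 x)$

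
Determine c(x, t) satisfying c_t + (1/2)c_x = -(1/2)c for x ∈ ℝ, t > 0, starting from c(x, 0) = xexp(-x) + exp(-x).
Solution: Substitute c = exp(-x)u, i.e. u = exp(x)c.
By the product rule, c_x = exp(-x)(u_x - u), c_t = exp(-x)u_t.
Substituting into the PDE and dividing by exp(-x): u_t + (1/2)(u_x - u) = -(1/2)u.
The lower-order terms cancel, leaving the standard advection equation u_t + (1/2)u_x = 0.
Initial data for u: u(x,0) = exp(x)c(x,0) = x + 1.
Solve for u:
  By method of characteristics (waves move right with speed 1/2):
  Along characteristics x - (1/2)t = const, u is constant, so u(x,t) = f(x - (1/2)t) with f = u(·, 0).
Hence u(x,t) = -(1/2)t + x + 1.
Transform back: c(x,t) = exp(-x)u(x,t).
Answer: c(x, t) = -(1/2)texp(-x) + xexp(-x) + exp(-x)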